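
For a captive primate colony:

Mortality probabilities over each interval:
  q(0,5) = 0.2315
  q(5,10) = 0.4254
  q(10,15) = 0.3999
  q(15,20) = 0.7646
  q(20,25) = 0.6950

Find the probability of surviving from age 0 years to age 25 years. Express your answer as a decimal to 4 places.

0.0190

The overall survival probability is (1 − 0.2315) × (1 − 0.4254) × (1 − 0.3999) × (1 − 0.7646) × (1 − 0.6950).
= 0.7685 × 0.5746 × 0.6001 × 0.2354 × 0.3050 = 0.019026.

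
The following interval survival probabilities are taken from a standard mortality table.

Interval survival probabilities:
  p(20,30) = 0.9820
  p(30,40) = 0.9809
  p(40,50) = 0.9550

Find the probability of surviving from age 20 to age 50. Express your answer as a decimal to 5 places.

0.91990

P(survive 20→50) = 0.9820 × 0.9809 × 0.9550.
= 0.919898.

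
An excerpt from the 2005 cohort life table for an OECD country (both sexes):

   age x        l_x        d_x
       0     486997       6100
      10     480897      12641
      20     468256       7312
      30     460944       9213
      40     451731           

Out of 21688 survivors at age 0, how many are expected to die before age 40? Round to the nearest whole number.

1571

The relevant probability is 1 − 451731/486997 = 0.072415.
Expected number = 21688 × 0.072415 = 1571.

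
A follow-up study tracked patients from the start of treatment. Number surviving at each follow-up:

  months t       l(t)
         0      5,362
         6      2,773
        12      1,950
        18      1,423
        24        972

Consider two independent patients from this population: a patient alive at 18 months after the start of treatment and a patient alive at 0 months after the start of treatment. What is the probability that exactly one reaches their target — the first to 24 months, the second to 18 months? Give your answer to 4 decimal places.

p₁ = l(24)/l(18) = 972/1,423 = 0.683064; p₂ = l(18)/l(0) = 1,423/5,362 = 0.265386.
P(exactly one) = p₁(1−p₂) + (1−p₁)p₂ = 0.501788 + 0.084110 = 0.585899.

0.5859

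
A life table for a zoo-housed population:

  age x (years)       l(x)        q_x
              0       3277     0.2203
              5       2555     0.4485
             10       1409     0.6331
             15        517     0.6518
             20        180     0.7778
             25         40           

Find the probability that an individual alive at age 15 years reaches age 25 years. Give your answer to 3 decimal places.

0.077

The conditional survival probability is l(25)/l(15) = 40/517 = 0.077369.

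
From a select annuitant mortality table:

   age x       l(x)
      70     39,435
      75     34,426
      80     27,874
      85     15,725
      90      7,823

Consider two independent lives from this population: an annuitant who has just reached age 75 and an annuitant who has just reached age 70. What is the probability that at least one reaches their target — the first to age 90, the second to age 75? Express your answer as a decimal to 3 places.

0.902

p₁ = l(90)/l(75) = 7,823/34,426 = 0.227241; p₂ = l(75)/l(70) = 34,426/39,435 = 0.872981.
P(at least one) = 1 − (1−p₁)(1−p₂) = 1 − 0.772759 × 0.127019 = 0.901845.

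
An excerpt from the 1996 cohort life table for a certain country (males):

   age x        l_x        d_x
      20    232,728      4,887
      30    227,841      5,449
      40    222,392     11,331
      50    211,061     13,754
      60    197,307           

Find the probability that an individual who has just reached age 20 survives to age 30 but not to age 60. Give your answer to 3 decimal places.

0.131

We want 10|30q20 = (l_30 − l_60)/l_20.
This is the probability of reaching 30 but not 60, conditional on being alive at 20: (l_30 − l_60) / l_20.
= (227,841 − 197,307) / 232,728 = 30,534 / 232,728 = 0.131200.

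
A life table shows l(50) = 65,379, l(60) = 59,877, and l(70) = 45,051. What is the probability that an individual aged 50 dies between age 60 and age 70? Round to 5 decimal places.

0.22677

This is the probability of reaching 60 but not 70, conditional on being alive at 50: (l(60) − l(70)) / l(50).
= (59,877 − 45,051) / 65,379 = 14,826 / 65,379 = 0.226770.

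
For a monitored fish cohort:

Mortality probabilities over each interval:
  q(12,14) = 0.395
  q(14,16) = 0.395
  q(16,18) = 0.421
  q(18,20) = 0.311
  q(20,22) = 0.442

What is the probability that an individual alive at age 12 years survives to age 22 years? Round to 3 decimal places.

P(survive 12→22) = (1 − 0.395) × (1 − 0.395) × (1 − 0.421) × (1 − 0.311) × (1 − 0.442).
= 0.605 × 0.605 × 0.579 × 0.689 × 0.558 = 0.081478.

0.081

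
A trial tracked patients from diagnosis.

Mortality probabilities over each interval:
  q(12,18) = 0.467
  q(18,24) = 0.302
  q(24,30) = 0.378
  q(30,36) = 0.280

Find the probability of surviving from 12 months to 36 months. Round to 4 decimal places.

0.1666

Survival from 12 to 36 is the product of surviving each interval: (1 − 0.467) × (1 − 0.302) × (1 − 0.378) × (1 − 0.280).
= 0.533 × 0.698 × 0.622 × 0.720 = 0.166612.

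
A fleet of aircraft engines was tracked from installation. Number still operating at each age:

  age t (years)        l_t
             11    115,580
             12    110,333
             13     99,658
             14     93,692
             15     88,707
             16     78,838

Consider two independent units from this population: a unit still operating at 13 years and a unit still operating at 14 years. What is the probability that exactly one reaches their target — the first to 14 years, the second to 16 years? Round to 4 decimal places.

p₁ = l_14/l_13 = 93,692/99,658 = 0.940135; p₂ = l_16/l_14 = 78,838/93,692 = 0.841459.
P(exactly one) = p₁(1−p₂) + (1−p₁)p₂ = 0.149050 + 0.050374 = 0.199424.

0.1994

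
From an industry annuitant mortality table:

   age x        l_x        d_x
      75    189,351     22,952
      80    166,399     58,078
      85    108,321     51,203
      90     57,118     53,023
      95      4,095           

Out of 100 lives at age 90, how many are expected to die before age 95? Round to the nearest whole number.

The relevant probability is 1 − 4,095/57,118 = 0.928306.
Expected number = 100 × 0.928306 = 93.

93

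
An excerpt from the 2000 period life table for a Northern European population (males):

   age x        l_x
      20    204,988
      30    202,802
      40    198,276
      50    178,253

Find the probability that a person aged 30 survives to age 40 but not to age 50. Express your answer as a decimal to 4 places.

We want 10|10q30 = (l_40 − l_50)/l_30.
This is the probability of reaching 40 but not 50, conditional on being alive at 30: (l_40 − l_50) / l_30.
= (198,276 − 178,253) / 202,802 = 20,023 / 202,802 = 0.098732.

0.0987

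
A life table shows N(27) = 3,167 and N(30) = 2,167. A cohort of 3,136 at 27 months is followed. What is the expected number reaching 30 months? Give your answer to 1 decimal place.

2145.8

The relevant probability is 2,167/3,167 = 0.684244.
Expected number = 3,136 × 0.684244 = 2145.8.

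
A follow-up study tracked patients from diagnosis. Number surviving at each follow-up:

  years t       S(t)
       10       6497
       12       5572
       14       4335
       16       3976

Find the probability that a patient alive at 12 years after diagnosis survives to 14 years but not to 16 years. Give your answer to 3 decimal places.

This is the probability of reaching 14 but not 16, conditional on being alive at 12: (S(14) − S(16)) / S(12).
= (4335 − 3976) / 5572 = 359 / 5572 = 0.064429.

0.064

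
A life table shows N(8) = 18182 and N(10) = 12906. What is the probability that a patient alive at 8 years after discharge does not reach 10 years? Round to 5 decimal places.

0.29018

P(die before 10 | alive at 8) = 1 − N(10)/N(8) = 1 − 12906/18182 = (5276)/18182 = 0.290177.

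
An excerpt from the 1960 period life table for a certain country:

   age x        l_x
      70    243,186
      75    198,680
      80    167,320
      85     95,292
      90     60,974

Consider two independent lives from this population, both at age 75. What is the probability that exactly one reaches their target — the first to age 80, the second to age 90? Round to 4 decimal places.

0.6321

p₁ = l_80/l_75 = 167,320/198,680 = 0.842158; p₂ = l_90/l_75 = 60,974/198,680 = 0.306896.
P(exactly one) = p₁(1−p₂) + (1−p₁)p₂ = 0.583703 + 0.048441 = 0.632144.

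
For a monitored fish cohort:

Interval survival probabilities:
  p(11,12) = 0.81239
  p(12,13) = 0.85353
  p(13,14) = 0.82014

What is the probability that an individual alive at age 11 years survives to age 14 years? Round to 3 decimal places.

0.569

Survival from 11 to 14 is the product of surviving each interval: 0.81239 × 0.85353 × 0.82014.
= 0.568684.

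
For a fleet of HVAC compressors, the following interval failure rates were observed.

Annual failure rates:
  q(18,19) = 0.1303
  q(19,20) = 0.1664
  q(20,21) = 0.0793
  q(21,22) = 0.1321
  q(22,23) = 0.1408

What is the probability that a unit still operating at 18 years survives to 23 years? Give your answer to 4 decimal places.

0.4977

Survival from 18 to 23 is the product of surviving each interval: (1 − 0.1303) × (1 − 0.1664) × (1 − 0.0793) × (1 − 0.1321) × (1 − 0.1408).
= 0.8697 × 0.8336 × 0.9207 × 0.8679 × 0.8592 = 0.497748.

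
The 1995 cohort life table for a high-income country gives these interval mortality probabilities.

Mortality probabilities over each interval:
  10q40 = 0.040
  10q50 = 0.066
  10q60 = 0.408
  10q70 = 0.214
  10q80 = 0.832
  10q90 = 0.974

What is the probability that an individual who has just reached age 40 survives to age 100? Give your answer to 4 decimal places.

0.0018

Survival from 40 to 100 is the product of surviving each interval: (1 − 0.040) × (1 − 0.066) × (1 − 0.408) × (1 − 0.214) × (1 − 0.832) × (1 − 0.974).
= 0.960 × 0.934 × 0.592 × 0.786 × 0.168 × 0.026 = 0.001822.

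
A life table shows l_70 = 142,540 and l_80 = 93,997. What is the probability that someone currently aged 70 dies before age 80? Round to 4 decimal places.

0.3406

P(die before 80 | alive at 70) = 1 − l_80/l_70 = 1 − 93,997/142,540 = (48,543)/142,540 = 0.340557.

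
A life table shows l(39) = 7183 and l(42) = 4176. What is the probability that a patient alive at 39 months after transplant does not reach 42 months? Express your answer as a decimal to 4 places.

0.4186

P(die before 42 | alive at 39) = 1 − l(42)/l(39) = 1 − 4176/7183 = (3007)/7183 = 0.418627.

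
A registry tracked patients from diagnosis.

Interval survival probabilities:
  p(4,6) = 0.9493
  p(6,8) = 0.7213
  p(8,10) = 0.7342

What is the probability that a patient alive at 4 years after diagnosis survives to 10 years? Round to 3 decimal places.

0.503

P(survive 4→10) = 0.9493 × 0.7213 × 0.7342.
= 0.502729.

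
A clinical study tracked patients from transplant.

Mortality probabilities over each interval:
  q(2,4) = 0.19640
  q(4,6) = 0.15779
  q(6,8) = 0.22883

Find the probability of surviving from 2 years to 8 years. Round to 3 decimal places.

The overall survival probability is (1 − 0.19640) × (1 − 0.15779) × (1 − 0.22883).
= 0.80360 × 0.84221 × 0.77117 = 0.521928.

0.522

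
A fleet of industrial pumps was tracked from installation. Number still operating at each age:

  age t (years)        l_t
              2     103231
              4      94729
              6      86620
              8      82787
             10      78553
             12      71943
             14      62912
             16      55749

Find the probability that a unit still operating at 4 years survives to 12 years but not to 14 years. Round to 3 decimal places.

This is the probability of reaching 12 but not 14, conditional on being operational at 4: (l_12 − l_14) / l_4.
= (71943 − 62912) / 94729 = 9031 / 94729 = 0.095335.

0.095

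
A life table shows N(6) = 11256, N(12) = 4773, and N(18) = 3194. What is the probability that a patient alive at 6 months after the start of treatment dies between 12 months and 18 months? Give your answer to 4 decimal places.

This is the probability of reaching 12 but not 18, conditional on being alive at 6: (N(12) − N(18)) / N(6).
= (4773 − 3194) / 11256 = 1579 / 11256 = 0.140281.

0.1403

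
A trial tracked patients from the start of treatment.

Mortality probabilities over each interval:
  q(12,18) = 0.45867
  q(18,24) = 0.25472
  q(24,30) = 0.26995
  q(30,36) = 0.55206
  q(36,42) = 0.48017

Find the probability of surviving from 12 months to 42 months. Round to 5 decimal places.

P(survive 12→42) = (1 − 0.45867) × (1 − 0.25472) × (1 − 0.26995) × (1 − 0.55206) × (1 − 0.48017).
= 0.54133 × 0.74528 × 0.73005 × 0.44794 × 0.51983 = 0.068583.

0.06858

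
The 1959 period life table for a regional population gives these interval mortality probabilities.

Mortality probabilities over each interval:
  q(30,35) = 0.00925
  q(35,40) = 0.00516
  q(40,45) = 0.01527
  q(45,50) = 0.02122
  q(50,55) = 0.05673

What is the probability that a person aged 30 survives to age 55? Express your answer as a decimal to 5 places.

P(survive 30→55) = (1 − 0.00925) × (1 − 0.00516) × (1 − 0.01527) × (1 − 0.02122) × (1 − 0.05673).
= 0.99075 × 0.99484 × 0.98473 × 0.97878 × 0.94327 = 0.896098.

0.89610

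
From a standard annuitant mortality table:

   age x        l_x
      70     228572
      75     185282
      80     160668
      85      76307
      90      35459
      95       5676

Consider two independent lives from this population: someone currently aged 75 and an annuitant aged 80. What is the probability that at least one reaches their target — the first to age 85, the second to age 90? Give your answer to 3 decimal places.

0.542

p₁ = l_85/l_75 = 76307/185282 = 0.411842; p₂ = l_90/l_80 = 35459/160668 = 0.220697.
P(at least one) = 1 − (1−p₁)(1−p₂) = 1 − 0.588158 × 0.779303 = 0.541647.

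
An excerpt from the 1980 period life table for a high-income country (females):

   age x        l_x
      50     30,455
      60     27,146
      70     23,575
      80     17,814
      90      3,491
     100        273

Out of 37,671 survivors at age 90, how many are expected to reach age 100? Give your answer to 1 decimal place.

The relevant probability is 273/3,491 = 0.078201.
Expected number = 37,671 × 0.078201 = 2945.9.

2945.9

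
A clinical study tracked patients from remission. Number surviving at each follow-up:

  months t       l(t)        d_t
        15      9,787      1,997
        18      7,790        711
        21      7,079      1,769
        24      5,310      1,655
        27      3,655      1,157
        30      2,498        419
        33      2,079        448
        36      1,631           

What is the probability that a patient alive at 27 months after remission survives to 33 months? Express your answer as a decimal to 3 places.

0.569

The conditional survival probability is l(33)/l(27) = 2,079/3,655 = 0.568810.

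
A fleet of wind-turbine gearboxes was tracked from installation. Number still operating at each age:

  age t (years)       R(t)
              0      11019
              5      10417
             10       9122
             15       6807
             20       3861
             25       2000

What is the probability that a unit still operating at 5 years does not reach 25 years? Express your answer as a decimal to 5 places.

0.80801

P(fail before 25 | operational at 5) = 1 − R(25)/R(5) = 1 − 2000/10417 = (8417)/10417 = 0.808006.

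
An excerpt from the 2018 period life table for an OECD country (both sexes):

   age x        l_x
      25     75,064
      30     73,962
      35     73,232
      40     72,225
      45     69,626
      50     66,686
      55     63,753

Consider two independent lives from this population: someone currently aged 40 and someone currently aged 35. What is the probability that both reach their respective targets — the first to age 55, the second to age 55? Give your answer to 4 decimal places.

p₁ = l_55/l_40 = 63,753/72,225 = 0.882700; p₂ = l_55/l_35 = 63,753/73,232 = 0.870562.
P(both) = p₁ × p₂ = 0.882700 × 0.870562 = 0.768445.

0.7684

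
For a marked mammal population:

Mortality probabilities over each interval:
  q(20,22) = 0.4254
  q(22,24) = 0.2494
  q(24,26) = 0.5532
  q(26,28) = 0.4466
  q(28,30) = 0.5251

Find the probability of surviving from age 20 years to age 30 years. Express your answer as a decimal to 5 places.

0.05064

The overall survival probability is (1 − 0.4254) × (1 − 0.2494) × (1 − 0.5532) × (1 − 0.4466) × (1 − 0.5251).
= 0.5746 × 0.7506 × 0.4468 × 0.5534 × 0.4749 = 0.050644.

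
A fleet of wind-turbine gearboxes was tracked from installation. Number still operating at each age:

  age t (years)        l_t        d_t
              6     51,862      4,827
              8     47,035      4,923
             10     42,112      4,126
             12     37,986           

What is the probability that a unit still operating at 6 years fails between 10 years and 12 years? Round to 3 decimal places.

0.080

This is the probability of reaching 10 but not 12, conditional on being operational at 6: (l_10 − l_12) / l_6.
= (42,112 − 37,986) / 51,862 = 4,126 / 51,862 = 0.079557.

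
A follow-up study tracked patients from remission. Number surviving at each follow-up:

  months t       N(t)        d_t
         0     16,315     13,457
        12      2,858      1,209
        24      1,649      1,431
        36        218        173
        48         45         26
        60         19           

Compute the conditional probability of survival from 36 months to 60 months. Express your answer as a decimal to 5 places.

0.08716

The conditional survival probability is N(60)/N(36) = 19/218 = 0.087156.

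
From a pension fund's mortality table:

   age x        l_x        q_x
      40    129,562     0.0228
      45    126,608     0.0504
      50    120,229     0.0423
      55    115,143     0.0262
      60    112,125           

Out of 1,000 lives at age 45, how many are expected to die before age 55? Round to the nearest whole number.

The relevant probability is 1 − 115,143/126,608 = 0.090555.
Expected number = 1,000 × 0.090555 = 91.

91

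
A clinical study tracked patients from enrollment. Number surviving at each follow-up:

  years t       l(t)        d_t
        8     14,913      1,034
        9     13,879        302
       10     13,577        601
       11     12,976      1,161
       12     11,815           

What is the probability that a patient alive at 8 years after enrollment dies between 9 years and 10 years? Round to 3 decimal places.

0.020

This is the probability of reaching 9 but not 10, conditional on being alive at 8: (l(9) − l(10)) / l(8).
= (13,879 − 13,577) / 14,913 = 302 / 14,913 = 0.020251.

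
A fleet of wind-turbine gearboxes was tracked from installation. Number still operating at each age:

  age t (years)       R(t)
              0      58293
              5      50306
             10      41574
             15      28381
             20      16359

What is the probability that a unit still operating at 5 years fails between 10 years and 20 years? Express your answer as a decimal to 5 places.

0.50123

This is the probability of reaching 10 but not 20, conditional on being operational at 5: (R(10) − R(20)) / R(5).
= (41574 − 16359) / 50306 = 25215 / 50306 = 0.501232.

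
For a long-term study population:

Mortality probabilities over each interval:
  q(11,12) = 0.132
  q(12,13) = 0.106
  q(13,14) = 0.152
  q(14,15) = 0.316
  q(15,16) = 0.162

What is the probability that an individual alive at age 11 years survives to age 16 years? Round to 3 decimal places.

P(survive 11→16) = (1 − 0.132) × (1 − 0.106) × (1 − 0.152) × (1 − 0.316) × (1 − 0.162).
= 0.868 × 0.894 × 0.848 × 0.684 × 0.838 = 0.377184.

0.377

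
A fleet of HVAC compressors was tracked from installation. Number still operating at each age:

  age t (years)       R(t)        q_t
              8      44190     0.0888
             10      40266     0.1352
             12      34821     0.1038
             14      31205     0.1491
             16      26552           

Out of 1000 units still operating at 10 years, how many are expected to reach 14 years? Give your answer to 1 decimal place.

The relevant probability is 31205/40266 = 0.774971.
Expected number = 1000 × 0.774971 = 775.0.

775.0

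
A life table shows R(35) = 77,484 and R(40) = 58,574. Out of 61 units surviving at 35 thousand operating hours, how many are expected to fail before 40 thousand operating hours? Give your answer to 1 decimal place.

14.9

The relevant probability is 1 − 58,574/77,484 = 0.244050.
Expected number = 61 × 0.244050 = 14.9.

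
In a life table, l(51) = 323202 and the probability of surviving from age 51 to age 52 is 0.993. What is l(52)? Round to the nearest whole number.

l(52) = l(51) × p = 323202 × 0.993 = 320940.

320940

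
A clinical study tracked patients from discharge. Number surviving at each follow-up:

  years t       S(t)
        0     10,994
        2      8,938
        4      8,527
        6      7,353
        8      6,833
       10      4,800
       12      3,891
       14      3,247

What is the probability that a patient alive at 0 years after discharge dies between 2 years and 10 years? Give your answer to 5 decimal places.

This is the probability of reaching 2 but not 10, conditional on being alive at 0: (S(2) − S(10)) / S(0).
= (8,938 − 4,800) / 10,994 = 4,138 / 10,994 = 0.376387.

0.37639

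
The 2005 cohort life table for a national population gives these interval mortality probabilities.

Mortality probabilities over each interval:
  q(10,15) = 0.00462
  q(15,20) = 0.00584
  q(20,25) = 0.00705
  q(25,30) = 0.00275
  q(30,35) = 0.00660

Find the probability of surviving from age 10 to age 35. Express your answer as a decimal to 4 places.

P(survive 10→35) = (1 − 0.00462) × (1 − 0.00584) × (1 − 0.00705) × (1 − 0.00275) × (1 − 0.00660).
= 0.99538 × 0.99416 × 0.99295 × 0.99725 × 0.99340 = 0.973421.

0.9734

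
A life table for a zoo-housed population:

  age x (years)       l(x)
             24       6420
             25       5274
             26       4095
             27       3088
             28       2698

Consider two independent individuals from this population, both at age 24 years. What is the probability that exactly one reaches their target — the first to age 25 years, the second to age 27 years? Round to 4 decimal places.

p₁ = l(25)/l(24) = 5274/6420 = 0.821495; p₂ = l(27)/l(24) = 3088/6420 = 0.480997.
P(exactly one) = p₁(1−p₂) + (1−p₁)p₂ = 0.426358 + 0.085860 = 0.512219.

0.5122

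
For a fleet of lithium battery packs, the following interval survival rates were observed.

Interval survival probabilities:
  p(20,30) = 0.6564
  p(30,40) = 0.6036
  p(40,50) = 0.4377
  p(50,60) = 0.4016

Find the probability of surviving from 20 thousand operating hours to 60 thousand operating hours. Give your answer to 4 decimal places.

0.0696

P(survive 20→60) = 0.6564 × 0.6036 × 0.4377 × 0.4016.
= 0.069645.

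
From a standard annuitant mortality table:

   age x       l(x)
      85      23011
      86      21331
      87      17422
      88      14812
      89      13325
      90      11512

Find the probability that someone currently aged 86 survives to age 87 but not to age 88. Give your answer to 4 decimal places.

This is the probability of reaching 87 but not 88, conditional on being alive at 86: (l(87) − l(88)) / l(86).
= (17422 − 14812) / 21331 = 2610 / 21331 = 0.122357.

0.1224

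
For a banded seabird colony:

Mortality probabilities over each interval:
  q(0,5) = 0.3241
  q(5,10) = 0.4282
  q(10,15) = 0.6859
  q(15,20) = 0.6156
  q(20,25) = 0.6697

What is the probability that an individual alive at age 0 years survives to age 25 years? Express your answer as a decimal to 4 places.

The overall survival probability is (1 − 0.3241) × (1 − 0.4282) × (1 − 0.6859) × (1 − 0.6156) × (1 − 0.6697).
= 0.6759 × 0.5718 × 0.3141 × 0.3844 × 0.3303 = 0.015413.

0.0154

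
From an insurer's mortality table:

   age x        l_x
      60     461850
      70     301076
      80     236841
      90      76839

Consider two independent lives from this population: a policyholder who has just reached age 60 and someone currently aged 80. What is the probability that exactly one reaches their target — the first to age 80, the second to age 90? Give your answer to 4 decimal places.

p₁ = l_80/l_60 = 236841/461850 = 0.512809; p₂ = l_90/l_80 = 76839/236841 = 0.324433.
P(exactly one) = p₁(1−p₂) + (1−p₁)p₂ = 0.346437 + 0.158061 = 0.504498.

0.5045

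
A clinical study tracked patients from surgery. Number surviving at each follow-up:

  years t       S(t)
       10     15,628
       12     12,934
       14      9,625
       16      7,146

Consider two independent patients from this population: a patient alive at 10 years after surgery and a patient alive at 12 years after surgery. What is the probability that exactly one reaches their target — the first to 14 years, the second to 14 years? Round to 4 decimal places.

0.4434

p₁ = S(14)/S(10) = 9,625/15,628 = 0.615882; p₂ = S(14)/S(12) = 9,625/12,934 = 0.744163.
P(exactly one) = p₁(1−p₂) + (1−p₁)p₂ = 0.157565 + 0.285846 = 0.443412.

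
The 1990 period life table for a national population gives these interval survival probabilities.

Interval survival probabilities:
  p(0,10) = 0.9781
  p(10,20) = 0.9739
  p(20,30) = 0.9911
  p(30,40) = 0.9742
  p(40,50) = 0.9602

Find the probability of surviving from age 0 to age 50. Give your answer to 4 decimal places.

The overall survival probability is 0.9781 × 0.9739 × 0.9911 × 0.9742 × 0.9602.
= 0.883131.

0.8831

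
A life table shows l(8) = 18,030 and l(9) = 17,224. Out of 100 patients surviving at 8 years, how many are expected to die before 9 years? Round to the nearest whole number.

The relevant probability is 1 − 17,224/18,030 = 0.044703.
Expected number = 100 × 0.044703 = 4.

4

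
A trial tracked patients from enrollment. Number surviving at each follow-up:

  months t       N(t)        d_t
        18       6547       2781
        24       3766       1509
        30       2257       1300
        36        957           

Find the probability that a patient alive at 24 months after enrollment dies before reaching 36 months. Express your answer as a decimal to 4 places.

P(die before 36 | alive at 24) = 1 − N(36)/N(24) = 1 − 957/3766 = (2809)/3766 = 0.745884.

0.7459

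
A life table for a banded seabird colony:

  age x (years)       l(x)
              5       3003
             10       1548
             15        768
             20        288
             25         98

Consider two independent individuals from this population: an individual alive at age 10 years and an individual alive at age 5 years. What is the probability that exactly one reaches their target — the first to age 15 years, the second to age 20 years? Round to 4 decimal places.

0.4969

p₁ = l(15)/l(10) = 768/1548 = 0.496124; p₂ = l(20)/l(5) = 288/3003 = 0.095904.
P(exactly one) = p₁(1−p₂) + (1−p₁)p₂ = 0.448544 + 0.048324 = 0.496867.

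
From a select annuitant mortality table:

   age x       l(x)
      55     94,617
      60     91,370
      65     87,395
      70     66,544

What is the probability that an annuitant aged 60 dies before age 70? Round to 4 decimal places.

0.2717

P(die before 70 | alive at 60) = 1 − l(70)/l(60) = 1 − 66,544/91,370 = (24,826)/91,370 = 0.271708.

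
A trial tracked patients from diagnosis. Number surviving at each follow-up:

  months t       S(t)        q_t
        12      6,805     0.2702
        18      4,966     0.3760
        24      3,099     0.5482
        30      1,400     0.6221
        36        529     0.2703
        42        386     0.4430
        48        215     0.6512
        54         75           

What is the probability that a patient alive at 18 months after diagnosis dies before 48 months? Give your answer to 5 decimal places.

0.95671

P(die before 48 | alive at 18) = 1 − S(48)/S(18) = 1 − 215/4,966 = (4,751)/4,966 = 0.956706.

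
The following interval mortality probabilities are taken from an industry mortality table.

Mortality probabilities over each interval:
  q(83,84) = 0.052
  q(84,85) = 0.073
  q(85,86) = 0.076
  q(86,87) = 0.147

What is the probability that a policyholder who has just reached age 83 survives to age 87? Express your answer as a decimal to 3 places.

Survival from 83 to 87 is the product of surviving each interval: (1 − 0.052) × (1 − 0.073) × (1 − 0.076) × (1 − 0.147).
= 0.948 × 0.927 × 0.924 × 0.853 = 0.692642.

0.693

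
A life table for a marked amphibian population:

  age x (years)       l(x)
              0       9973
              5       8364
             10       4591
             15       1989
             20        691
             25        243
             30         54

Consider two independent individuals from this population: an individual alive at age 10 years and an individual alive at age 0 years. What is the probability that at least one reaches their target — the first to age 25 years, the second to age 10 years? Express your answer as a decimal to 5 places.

0.48891

p₁ = l(25)/l(10) = 243/4591 = 0.052930; p₂ = l(10)/l(0) = 4591/9973 = 0.460343.
P(at least one) = 1 − (1−p₁)(1−p₂) = 1 − 0.947070 × 0.539657 = 0.488907.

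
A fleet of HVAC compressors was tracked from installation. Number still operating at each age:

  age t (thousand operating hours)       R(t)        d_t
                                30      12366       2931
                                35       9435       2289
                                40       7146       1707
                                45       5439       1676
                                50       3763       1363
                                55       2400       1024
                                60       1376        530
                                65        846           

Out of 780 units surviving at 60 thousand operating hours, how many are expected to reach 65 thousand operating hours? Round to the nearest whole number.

480

The relevant probability is 846/1376 = 0.614826.
Expected number = 780 × 0.614826 = 480.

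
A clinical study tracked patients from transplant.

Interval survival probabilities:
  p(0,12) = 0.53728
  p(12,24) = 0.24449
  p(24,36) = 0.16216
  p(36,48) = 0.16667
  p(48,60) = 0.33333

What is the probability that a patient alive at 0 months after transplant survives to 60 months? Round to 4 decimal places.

0.0012

Chaining the interval survival probabilities: 0.53728 × 0.24449 × 0.16216 × 0.16667 × 0.33333.
= 0.001183.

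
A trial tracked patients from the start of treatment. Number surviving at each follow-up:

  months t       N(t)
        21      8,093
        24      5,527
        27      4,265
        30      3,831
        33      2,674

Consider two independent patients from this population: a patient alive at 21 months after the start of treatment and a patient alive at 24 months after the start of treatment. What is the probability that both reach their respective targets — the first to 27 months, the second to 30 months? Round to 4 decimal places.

p₁ = N(27)/N(21) = 4,265/8,093 = 0.526999; p₂ = N(30)/N(24) = 3,831/5,527 = 0.693143.
P(both) = p₁ × p₂ = 0.526999 × 0.693143 = 0.365286.

0.3653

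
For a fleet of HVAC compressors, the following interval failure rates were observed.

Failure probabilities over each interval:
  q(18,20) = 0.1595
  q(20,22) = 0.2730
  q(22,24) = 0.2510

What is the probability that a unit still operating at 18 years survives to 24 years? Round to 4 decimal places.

0.4577

Chaining the interval survival probabilities: (1 − 0.1595) × (1 − 0.2730) × (1 − 0.2510).
= 0.8405 × 0.7270 × 0.7490 = 0.457672.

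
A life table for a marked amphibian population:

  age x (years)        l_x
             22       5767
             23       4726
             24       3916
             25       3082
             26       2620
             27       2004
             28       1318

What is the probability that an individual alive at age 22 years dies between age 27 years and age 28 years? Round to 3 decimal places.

This is the probability of reaching 27 but not 28, conditional on being alive at 22: (l_27 − l_28) / l_22.
= (2004 − 1318) / 5767 = 686 / 5767 = 0.118953.

0.119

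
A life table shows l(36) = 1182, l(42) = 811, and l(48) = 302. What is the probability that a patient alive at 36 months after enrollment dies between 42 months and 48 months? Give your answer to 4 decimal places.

This is the probability of reaching 42 but not 48, conditional on being alive at 36: (l(42) − l(48)) / l(36).
= (811 − 302) / 1182 = 509 / 1182 = 0.430626.

0.4306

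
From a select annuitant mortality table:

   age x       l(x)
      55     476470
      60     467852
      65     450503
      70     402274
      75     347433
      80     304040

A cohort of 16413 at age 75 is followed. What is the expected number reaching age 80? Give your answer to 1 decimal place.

The relevant probability is 304040/347433 = 0.875104.
Expected number = 16413 × 0.875104 = 14363.1.

14363.1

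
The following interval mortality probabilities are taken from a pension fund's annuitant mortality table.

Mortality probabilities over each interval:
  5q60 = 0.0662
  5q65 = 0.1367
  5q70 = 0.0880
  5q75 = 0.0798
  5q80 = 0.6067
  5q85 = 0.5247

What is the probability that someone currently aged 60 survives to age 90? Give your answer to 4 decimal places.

0.1265

30p60 = (1 − 0.0662) × (1 − 0.1367) × (1 − 0.0880) × (1 − 0.0798) × (1 − 0.6067) × (1 − 0.5247).
= 0.9338 × 0.8633 × 0.9120 × 0.9202 × 0.3933 × 0.4753 = 0.126469.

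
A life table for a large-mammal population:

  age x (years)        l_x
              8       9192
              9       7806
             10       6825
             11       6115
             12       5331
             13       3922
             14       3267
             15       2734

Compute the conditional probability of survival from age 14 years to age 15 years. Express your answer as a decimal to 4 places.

The conditional survival probability is l_15/l_14 = 2734/3267 = 0.836853.

0.8369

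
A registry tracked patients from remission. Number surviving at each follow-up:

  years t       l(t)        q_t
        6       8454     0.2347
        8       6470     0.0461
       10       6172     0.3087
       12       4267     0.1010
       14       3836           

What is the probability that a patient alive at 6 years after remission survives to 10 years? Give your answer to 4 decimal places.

The conditional survival probability is l(10)/l(6) = 6172/8454 = 0.730069.

0.7301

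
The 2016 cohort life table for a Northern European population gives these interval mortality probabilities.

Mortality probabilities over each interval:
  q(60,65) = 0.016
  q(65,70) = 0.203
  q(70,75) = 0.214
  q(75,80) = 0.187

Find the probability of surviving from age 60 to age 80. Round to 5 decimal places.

0.50115

Survival from 60 to 80 is the product of surviving each interval: (1 − 0.016) × (1 − 0.203) × (1 − 0.214) × (1 − 0.187).
= 0.984 × 0.797 × 0.786 × 0.813 = 0.501149.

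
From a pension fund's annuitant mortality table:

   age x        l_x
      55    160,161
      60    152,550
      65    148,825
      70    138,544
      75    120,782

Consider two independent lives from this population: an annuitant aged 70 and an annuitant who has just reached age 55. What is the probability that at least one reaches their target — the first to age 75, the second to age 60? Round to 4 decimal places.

0.9939

p₁ = l_75/l_70 = 120,782/138,544 = 0.871795; p₂ = l_60/l_55 = 152,550/160,161 = 0.952479.
P(at least one) = 1 − (1−p₁)(1−p₂) = 1 − 0.128205 × 0.047521 = 0.993908.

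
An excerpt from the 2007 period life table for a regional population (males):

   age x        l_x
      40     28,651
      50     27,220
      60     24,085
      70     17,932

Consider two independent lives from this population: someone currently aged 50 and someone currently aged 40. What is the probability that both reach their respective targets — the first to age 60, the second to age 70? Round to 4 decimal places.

0.5538

p₁ = l_60/l_50 = 24,085/27,220 = 0.884827; p₂ = l_70/l_40 = 17,932/28,651 = 0.625877.
P(both) = p₁ × p₂ = 0.884827 × 0.625877 = 0.553793.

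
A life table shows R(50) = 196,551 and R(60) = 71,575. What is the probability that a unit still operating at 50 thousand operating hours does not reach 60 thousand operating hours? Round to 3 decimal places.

P(fail before 60 | operational at 50) = 1 − R(60)/R(50) = 1 − 71,575/196,551 = (124,976)/196,551 = 0.635845.

0.636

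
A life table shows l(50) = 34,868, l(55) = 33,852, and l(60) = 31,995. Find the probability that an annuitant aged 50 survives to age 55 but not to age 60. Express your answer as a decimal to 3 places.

0.053

This is the probability of reaching 55 but not 60, conditional on being alive at 50: (l(55) − l(60)) / l(50).
= (33,852 − 31,995) / 34,868 = 1,857 / 34,868 = 0.053258.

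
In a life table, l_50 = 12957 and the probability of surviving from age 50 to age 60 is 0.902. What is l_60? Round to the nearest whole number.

11687

l_60 = l_50 × p = 12957 × 0.902 = 11687.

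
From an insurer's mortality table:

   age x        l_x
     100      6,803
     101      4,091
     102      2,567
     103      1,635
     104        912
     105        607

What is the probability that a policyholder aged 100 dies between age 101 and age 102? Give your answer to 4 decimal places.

0.2240

We want 1|1q100 = (l_101 − l_102)/l_100.
This is the probability of reaching 101 but not 102, conditional on being alive at 100: (l_101 − l_102) / l_100.
= (4,091 − 2,567) / 6,803 = 1,524 / 6,803 = 0.224019.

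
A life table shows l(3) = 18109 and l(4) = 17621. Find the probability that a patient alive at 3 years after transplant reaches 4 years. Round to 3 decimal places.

The conditional survival probability is l(4)/l(3) = 17621/18109 = 0.973052.

0.973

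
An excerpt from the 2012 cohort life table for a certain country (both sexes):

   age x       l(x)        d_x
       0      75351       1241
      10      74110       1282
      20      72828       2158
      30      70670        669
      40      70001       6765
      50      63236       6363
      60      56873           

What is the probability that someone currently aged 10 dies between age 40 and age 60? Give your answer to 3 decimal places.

0.177

This is the probability of reaching 40 but not 60, conditional on being alive at 10: (l(40) − l(60)) / l(10).
= (70001 − 56873) / 74110 = 13128 / 74110 = 0.177142.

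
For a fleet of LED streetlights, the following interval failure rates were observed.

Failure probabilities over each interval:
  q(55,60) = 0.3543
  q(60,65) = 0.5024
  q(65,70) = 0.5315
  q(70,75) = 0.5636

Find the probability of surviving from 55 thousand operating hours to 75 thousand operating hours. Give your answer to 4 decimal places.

The overall survival probability is (1 − 0.3543) × (1 − 0.5024) × (1 − 0.5315) × (1 − 0.5636).
= 0.6457 × 0.4976 × 0.4685 × 0.4364 = 0.065691.

0.0657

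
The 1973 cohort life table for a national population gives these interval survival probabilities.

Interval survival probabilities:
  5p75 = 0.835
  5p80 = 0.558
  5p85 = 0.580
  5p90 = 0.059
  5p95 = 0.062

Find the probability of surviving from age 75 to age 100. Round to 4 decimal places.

0.0010

Survival from 75 to 100 is the product of surviving each interval: 0.835 × 0.558 × 0.580 × 0.059 × 0.062.
= 0.000989.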